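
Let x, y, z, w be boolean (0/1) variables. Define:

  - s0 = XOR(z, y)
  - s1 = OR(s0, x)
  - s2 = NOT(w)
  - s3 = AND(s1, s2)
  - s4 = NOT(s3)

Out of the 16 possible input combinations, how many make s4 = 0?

s4 = NOT(s3) must be 0, so s3 = 1.
Satisfying assignments:
  x=0, y=0, z=1, w=0
  x=0, y=1, z=0, w=0
  x=1, y=0, z=0, w=0
  x=1, y=0, z=1, w=0
  x=1, y=1, z=0, w=0
  x=1, y=1, z=1, w=0

6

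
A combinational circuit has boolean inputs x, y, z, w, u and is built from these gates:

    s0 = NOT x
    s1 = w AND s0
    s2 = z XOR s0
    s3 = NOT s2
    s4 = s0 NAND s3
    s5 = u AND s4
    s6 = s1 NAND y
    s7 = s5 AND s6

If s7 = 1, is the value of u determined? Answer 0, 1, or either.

s7 = s5 AND s6 must be 1, so both s5 = 1 and s6 = 1.
Every assignment with s7 = 1 has u = 1; there are 11 such assignment(s).

1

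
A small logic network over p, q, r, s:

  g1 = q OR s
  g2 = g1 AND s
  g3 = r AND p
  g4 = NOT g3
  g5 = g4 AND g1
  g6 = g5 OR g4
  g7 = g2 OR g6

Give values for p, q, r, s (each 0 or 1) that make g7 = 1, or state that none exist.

p=0, q=0, r=0, s=1

g7 = g2 OR g6 must be 1, so at least one of g2, g6 is 1.
Check with p=0, q=0, r=0, s=1:
g1 = q OR s = 0 OR 1 = 1
g2 = g1 AND s = 1 AND 1 = 1
g3 = r AND p = 0 AND 0 = 0
g4 = NOT g3 = NOT 0 = 1
g5 = g4 AND g1 = 1 AND 1 = 1
g6 = g5 OR g4 = 1 OR 1 = 1
g7 = g2 OR g6 = 1 OR 1 = 1
So g7 = 1 as required.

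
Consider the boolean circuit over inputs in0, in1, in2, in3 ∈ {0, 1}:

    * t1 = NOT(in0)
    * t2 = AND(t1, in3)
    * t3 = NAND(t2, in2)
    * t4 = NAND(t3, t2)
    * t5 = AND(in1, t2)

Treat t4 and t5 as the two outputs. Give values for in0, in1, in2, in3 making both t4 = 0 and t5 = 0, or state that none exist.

Check with in0=0, in1=0, in2=0, in3=1:
t1 = NOT(in0) = NOT 0 = 1
t2 = AND(t1, in3) = AND(1, 1) = 1
t3 = NAND(t2, in2) = NAND(1, 0) = 1
t4 = NAND(t3, t2) = NAND(1, 1) = 0
t5 = AND(in1, t2) = AND(0, 1) = 0
So t4 = 0 and t5 = 0.

in0=0, in1=0, in2=0, in3=1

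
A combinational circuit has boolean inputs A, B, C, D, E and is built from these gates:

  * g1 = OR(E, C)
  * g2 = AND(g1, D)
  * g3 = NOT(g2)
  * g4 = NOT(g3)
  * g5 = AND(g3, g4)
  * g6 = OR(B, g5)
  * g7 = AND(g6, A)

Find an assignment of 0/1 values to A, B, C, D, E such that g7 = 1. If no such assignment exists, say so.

Check with A=1, B=1, C=0, D=0, E=1:
g1 = OR(E, C) = OR(1, 0) = 1
g2 = AND(g1, D) = AND(1, 0) = 0
g3 = NOT(g2) = NOT 0 = 1
g4 = NOT(g3) = NOT 1 = 0
g5 = AND(g3, g4) = AND(1, 0) = 0
g6 = OR(B, g5) = OR(1, 0) = 1
g7 = AND(g6, A) = AND(1, 1) = 1
So g7 = 1 as required.

A=1, B=1, C=0, D=0, E=1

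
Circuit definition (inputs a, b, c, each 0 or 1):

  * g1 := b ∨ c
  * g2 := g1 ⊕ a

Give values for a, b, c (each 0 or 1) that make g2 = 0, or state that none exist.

g2 = g1 ⊕ a must be 0, so g1 and a are equal.
Check with a=1 b=0 c=1:
g1 = b ∨ c = 0 ∨ 1 = 1
g2 = g1 ⊕ a = 1 ⊕ 1 = 0
So g2 = 0 as required.

a=1 b=0 c=1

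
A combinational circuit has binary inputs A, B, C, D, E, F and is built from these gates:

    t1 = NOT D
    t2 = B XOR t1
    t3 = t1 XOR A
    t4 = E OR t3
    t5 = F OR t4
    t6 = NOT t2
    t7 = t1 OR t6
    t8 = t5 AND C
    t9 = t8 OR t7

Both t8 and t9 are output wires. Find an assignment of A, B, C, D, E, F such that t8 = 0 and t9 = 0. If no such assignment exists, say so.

Check with A=1, B=1, C=0, D=1, E=0, F=0:
t1 = NOT D = NOT 1 = 0
t2 = B XOR t1 = 1 XOR 0 = 1
t3 = t1 XOR A = 0 XOR 1 = 1
t4 = E OR t3 = 0 OR 1 = 1
t5 = F OR t4 = 0 OR 1 = 1
t6 = NOT t2 = NOT 1 = 0
t7 = t1 OR t6 = 0 OR 0 = 0
t8 = t5 AND C = 1 AND 0 = 0
t9 = t8 OR t7 = 0 OR 0 = 0
So t8 = 0 and t9 = 0.

A=1, B=1, C=0, D=1, E=0, F=0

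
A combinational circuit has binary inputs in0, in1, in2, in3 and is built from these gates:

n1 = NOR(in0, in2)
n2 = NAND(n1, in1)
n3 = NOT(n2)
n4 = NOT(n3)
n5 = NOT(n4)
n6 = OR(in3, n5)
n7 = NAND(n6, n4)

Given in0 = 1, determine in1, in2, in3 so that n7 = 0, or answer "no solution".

in1=1, in2=1, in3=1

n7 = NAND(n6, n4) must be 0, so both n6 = 1 and n4 = 1.
n6 = OR(in3, n5) must be 1, so at least one of in3, n5 is 1.
Check with in0 = 1 and in1=1, in2=1, in3=1:
n1 = NOR(in0, in2) = NOR(1, 1) = 0
n2 = NAND(n1, in1) = NAND(0, 1) = 1
n3 = NOT(n2) = NOT 1 = 0
n4 = NOT(n3) = NOT 0 = 1
n5 = NOT(n4) = NOT 1 = 0
n6 = OR(in3, n5) = OR(1, 0) = 1
n7 = NAND(n6, n4) = NAND(1, 1) = 0
So n7 = 0.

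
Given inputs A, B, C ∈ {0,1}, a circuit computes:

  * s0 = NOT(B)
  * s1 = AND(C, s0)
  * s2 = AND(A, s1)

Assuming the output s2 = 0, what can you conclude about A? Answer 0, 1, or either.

Both values of A occur among assignments with s2 = 0:
  A=0: A=0, B=0, C=0
  A=1: A=1, B=0, C=0

either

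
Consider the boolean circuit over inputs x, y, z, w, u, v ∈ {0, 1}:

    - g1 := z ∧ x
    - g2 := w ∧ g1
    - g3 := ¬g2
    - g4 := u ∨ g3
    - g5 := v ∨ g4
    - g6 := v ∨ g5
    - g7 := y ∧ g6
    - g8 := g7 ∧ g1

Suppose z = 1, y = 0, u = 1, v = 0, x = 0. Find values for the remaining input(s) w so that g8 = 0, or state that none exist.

w=1

g8 = g7 ∧ g1 must be 0, so at least one of g7, g1 is 0.
Check with z = 1, y = 0, u = 1, v = 0, x = 0 and w=1:
g1 = z ∧ x = 1 ∧ 0 = 0
g2 = w ∧ g1 = 1 ∧ 0 = 0
g3 = ¬g2 = ¬0 = 1
g4 = u ∨ g3 = 1 ∨ 1 = 1
g5 = v ∨ g4 = 0 ∨ 1 = 1
g6 = v ∨ g5 = 0 ∨ 1 = 1
g7 = y ∧ g6 = 0 ∧ 1 = 0
g8 = g7 ∧ g1 = 0 ∧ 0 = 0
So g8 = 0.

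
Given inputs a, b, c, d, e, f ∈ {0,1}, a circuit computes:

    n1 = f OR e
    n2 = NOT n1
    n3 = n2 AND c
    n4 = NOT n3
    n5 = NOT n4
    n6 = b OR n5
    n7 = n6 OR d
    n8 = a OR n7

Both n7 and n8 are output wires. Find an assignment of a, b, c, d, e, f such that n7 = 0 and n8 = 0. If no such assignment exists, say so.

a=0, b=0, c=0, d=0, e=0, f=0

Check with a=0, b=0, c=0, d=0, e=0, f=0:
n1 = f OR e = 0 OR 0 = 0
n2 = NOT n1 = NOT 0 = 1
n3 = n2 AND c = 1 AND 0 = 0
n4 = NOT n3 = NOT 0 = 1
n5 = NOT n4 = NOT 1 = 0
n6 = b OR n5 = 0 OR 0 = 0
n7 = n6 OR d = 0 OR 0 = 0
n8 = a OR n7 = 0 OR 0 = 0
So n7 = 0 and n8 = 0.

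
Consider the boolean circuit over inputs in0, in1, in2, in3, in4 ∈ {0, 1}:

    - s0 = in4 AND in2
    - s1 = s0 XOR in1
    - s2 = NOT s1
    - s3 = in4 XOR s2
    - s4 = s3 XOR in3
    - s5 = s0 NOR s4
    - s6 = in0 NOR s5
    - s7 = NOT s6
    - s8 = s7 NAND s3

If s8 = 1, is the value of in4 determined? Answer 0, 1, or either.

either

Both values of in4 occur among assignments with s8 = 1:
  in4=0: in0=0, in1=0, in2=0, in3=0, in4=0
  in4=1: in0=0, in1=0, in2=0, in3=0, in4=1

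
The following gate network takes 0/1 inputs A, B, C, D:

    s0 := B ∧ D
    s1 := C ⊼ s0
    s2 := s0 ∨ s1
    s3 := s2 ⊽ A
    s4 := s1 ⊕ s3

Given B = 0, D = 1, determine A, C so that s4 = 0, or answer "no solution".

no solution exists

With B = 0, D = 1 fixed, none of the 4 settings of A, C give s4 = 0.
For example, with A=1, C=0:
s0 = B ∧ D = 0 ∧ 1 = 0
s1 = C ⊼ s0 = 0 ⊼ 0 = 1
s2 = s0 ∨ s1 = 0 ∨ 1 = 1
s3 = s2 ⊽ A = 1 ⊽ 1 = 0
s4 = s1 ⊕ s3 = 1 ⊕ 0 = 1
giving s4 = 1 ≠ 0.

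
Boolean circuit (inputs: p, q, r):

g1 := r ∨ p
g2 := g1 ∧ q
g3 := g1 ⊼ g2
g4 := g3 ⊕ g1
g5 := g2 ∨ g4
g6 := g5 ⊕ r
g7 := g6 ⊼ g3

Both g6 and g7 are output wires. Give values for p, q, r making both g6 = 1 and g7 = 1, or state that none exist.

Check with p=1, q=1, r=0:
g1 = r ∨ p = 0 ∨ 1 = 1
g2 = g1 ∧ q = 1 ∧ 1 = 1
g3 = g1 ⊼ g2 = 1 ⊼ 1 = 0
g4 = g3 ⊕ g1 = 0 ⊕ 1 = 1
g5 = g2 ∨ g4 = 1 ∨ 1 = 1
g6 = g5 ⊕ r = 1 ⊕ 0 = 1
g7 = g6 ⊼ g3 = 1 ⊼ 0 = 1
So g6 = 1 and g7 = 1.

p=1, q=1, r=0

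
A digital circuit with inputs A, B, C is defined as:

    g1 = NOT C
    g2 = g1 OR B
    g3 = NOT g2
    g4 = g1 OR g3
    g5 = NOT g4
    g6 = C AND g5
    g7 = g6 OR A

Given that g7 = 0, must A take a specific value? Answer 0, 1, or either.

g7 = g6 OR A must be 0, so both g6 = 0 and A = 0.
g6 = C AND g5 must be 0, so at least one of C, g5 is 0.
Every assignment with g7 = 0 has A = 0; there are 3 such assignment(s).
  A=0, B=0, C=0
  A=0, B=0, C=1
  A=0, B=1, C=0

0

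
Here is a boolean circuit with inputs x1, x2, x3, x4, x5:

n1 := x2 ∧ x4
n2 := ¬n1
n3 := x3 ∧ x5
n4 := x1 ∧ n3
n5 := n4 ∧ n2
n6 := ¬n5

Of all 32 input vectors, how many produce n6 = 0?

3

n6 = ¬n5 must be 0, so n5 = 1.
n5 = n4 ∧ n2 must be 1, so both n4 = 1 and n2 = 1.
Satisfying assignments:
  x1=1, x2=0, x3=1, x4=0, x5=1
  x1=1, x2=0, x3=1, x4=1, x5=1
  x1=1, x2=1, x3=1, x4=0, x5=1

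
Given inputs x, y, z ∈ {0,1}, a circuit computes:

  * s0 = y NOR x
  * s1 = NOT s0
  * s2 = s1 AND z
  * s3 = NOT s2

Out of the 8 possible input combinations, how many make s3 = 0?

s3 = NOT s2 must be 0, so s2 = 1.
Satisfying assignments:
  x=0, y=1, z=1
  x=1, y=0, z=1
  x=1, y=1, z=1

3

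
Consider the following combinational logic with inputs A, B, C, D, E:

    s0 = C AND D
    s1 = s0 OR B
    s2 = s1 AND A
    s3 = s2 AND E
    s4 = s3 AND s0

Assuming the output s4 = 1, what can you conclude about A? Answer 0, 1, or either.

1

s4 = s3 AND s0 must be 1, so both s3 = 1 and s0 = 1.
s3 = s2 AND E must be 1, so both s2 = 1 and E = 1.
s0 = C AND D must be 1, so both C = 1 and D = 1.
Every assignment with s4 = 1 has A = 1; there are 2 such assignment(s).
  A=1, B=0, C=1, D=1, E=1
  A=1, B=1, C=1, D=1, E=1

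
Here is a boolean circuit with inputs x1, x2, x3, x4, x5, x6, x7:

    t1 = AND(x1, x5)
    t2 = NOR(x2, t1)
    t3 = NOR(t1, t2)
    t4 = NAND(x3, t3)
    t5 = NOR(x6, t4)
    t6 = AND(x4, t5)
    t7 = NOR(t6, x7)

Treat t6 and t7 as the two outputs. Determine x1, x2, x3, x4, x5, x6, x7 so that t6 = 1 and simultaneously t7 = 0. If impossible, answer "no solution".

x1=0, x2=1, x3=1, x4=1, x5=0, x6=0, x7=0

Check with x1=0, x2=1, x3=1, x4=1, x5=0, x6=0, x7=0:
t1 = AND(x1, x5) = AND(0, 0) = 0
t2 = NOR(x2, t1) = NOR(1, 0) = 0
t3 = NOR(t1, t2) = NOR(0, 0) = 1
t4 = NAND(x3, t3) = NAND(1, 1) = 0
t5 = NOR(x6, t4) = NOR(0, 0) = 1
t6 = AND(x4, t5) = AND(1, 1) = 1
t7 = NOR(t6, x7) = NOR(1, 0) = 0
So t6 = 1 and t7 = 0.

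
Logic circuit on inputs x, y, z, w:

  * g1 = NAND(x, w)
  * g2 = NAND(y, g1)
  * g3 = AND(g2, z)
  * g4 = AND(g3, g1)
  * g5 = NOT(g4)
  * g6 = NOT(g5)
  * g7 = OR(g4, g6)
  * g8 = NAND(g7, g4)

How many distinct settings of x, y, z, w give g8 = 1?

13

g8 = NAND(g7, g4) must be 1, so at least one of g7, g4 is 0.
Enumerating the 16 input combinations, 13 give g8 = 1 and 3 give g8 = 0.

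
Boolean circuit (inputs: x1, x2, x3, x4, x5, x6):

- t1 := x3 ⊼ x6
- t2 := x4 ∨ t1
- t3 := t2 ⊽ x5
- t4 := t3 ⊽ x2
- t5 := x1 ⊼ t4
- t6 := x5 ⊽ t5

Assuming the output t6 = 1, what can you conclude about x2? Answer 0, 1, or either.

t6 = x5 ⊽ t5 must be 1, so both x5 = 0 and t5 = 0.
t5 = x1 ⊼ t4 must be 0, so both x1 = 1 and t4 = 1.
Every assignment with t6 = 1 has x2 = 0; there are 7 such assignment(s).

0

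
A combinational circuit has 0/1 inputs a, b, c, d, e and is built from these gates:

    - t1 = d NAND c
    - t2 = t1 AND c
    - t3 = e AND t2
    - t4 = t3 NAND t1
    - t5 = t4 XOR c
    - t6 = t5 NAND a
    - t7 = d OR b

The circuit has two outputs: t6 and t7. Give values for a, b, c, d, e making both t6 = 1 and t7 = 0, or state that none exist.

Check with a=0, b=0, c=0, d=0, e=0:
t1 = d NAND c = 0 NAND 0 = 1
t2 = t1 AND c = 1 AND 0 = 0
t3 = e AND t2 = 0 AND 0 = 0
t4 = t3 NAND t1 = 0 NAND 1 = 1
t5 = t4 XOR c = 1 XOR 0 = 1
t6 = t5 NAND a = 1 NAND 0 = 1
t7 = d OR b = 0 OR 0 = 0
So t6 = 1 and t7 = 0.

a=0, b=0, c=0, d=0, e=0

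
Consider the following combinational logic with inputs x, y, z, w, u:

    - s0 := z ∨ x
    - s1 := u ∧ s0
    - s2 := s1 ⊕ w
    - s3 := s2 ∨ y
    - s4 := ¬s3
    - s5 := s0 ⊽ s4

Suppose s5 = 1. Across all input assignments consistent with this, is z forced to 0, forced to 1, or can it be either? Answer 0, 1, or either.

0

s5 = s0 ⊽ s4 must be 1, so both s0 = 0 and s4 = 0.
s0 = z ∨ x must be 0, so both z = 0 and x = 0.
s4 = ¬s3 must be 0, so s3 = 1.
Every assignment with s5 = 1 has z = 0; there are 6 such assignment(s).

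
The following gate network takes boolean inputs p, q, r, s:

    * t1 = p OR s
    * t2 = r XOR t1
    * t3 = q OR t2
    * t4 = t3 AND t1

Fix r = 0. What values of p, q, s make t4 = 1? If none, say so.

p=1, q=1, s=1

t4 = t3 AND t1 must be 1, so both t3 = 1 and t1 = 1.
Check with r = 0 and p=1, q=1, s=1:
t1 = p OR s = 1 OR 1 = 1
t2 = r XOR t1 = 0 XOR 1 = 1
t3 = q OR t2 = 1 OR 1 = 1
t4 = t3 AND t1 = 1 AND 1 = 1
So t4 = 1.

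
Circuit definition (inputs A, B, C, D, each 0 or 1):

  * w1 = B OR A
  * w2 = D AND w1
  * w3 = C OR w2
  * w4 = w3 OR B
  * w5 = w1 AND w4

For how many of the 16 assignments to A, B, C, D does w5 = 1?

w5 = w1 AND w4 must be 1, so both w1 = 1 and w4 = 1.
w1 = B OR A must be 1, so at least one of B, A is 1.
Enumerating the 16 input combinations, 11 give w5 = 1 and 5 give w5 = 0.

11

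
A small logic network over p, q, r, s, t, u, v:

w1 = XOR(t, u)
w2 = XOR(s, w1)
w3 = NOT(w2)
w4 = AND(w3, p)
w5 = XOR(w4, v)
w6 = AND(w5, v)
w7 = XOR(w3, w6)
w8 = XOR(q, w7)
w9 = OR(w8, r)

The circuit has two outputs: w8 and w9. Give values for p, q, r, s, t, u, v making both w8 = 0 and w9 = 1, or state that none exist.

Check with p=1 q=1 r=1 s=1 t=0 u=1 v=0:
w1 = XOR(t, u) = XOR(0, 1) = 1
w2 = XOR(s, w1) = XOR(1, 1) = 0
w3 = NOT(w2) = NOT 0 = 1
w4 = AND(w3, p) = AND(1, 1) = 1
w5 = XOR(w4, v) = XOR(1, 0) = 1
w6 = AND(w5, v) = AND(1, 0) = 0
w7 = XOR(w3, w6) = XOR(1, 0) = 1
w8 = XOR(q, w7) = XOR(1, 1) = 0
w9 = OR(w8, r) = OR(0, 1) = 1
So w8 = 0 and w9 = 1.

p=1 q=1 r=1 s=1 t=0 u=1 v=0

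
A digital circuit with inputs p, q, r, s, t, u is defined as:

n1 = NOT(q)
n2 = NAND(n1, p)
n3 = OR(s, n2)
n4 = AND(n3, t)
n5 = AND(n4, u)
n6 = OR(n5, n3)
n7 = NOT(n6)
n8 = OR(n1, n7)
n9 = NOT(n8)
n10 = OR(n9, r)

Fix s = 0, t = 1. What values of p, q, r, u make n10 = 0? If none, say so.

p=1 q=0 r=0 u=1

Check with s = 0, t = 1 and p=1, q=0, r=0, u=1:
n1 = NOT(q) = NOT 0 = 1
n2 = NAND(n1, p) = NAND(1, 1) = 0
n3 = OR(s, n2) = OR(0, 0) = 0
n4 = AND(n3, t) = AND(0, 1) = 0
n5 = AND(n4, u) = AND(0, 1) = 0
n6 = OR(n5, n3) = OR(0, 0) = 0
n7 = NOT(n6) = NOT 0 = 1
n8 = OR(n1, n7) = OR(1, 1) = 1
n9 = NOT(n8) = NOT 1 = 0
n10 = OR(n9, r) = OR(0, 0) = 0
So n10 = 0.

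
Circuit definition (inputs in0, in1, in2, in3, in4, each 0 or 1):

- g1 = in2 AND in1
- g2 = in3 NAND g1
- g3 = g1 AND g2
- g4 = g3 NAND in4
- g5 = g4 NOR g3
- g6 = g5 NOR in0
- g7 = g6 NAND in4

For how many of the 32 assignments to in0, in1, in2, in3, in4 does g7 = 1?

24

g7 = g6 NAND in4 must be 1, so at least one of g6, in4 is 0.
Enumerating the 32 input combinations, 24 give g7 = 1 and 8 give g7 = 0.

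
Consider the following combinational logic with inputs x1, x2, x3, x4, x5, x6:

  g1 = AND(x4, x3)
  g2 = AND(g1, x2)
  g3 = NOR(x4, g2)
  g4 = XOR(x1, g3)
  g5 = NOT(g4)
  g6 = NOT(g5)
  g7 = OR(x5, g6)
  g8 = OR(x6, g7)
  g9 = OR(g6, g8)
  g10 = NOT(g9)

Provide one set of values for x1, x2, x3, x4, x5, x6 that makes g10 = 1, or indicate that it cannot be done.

g10 = NOT(g9) must be 1, so g9 = 0.
g9 = OR(g6, g8) must be 0, so both g6 = 0 and g8 = 0.
Check with x1=0 x2=0 x3=1 x4=1 x5=0 x6=0:
g1 = AND(x4, x3) = AND(1, 1) = 1
g2 = AND(g1, x2) = AND(1, 0) = 0
g3 = NOR(x4, g2) = NOR(1, 0) = 0
g4 = XOR(x1, g3) = XOR(0, 0) = 0
g5 = NOT(g4) = NOT 0 = 1
g6 = NOT(g5) = NOT 1 = 0
g7 = OR(x5, g6) = OR(0, 0) = 0
g8 = OR(x6, g7) = OR(0, 0) = 0
g9 = OR(g6, g8) = OR(0, 0) = 0
g10 = NOT(g9) = NOT 0 = 1
So g10 = 1 as required.

x1=0 x2=0 x3=1 x4=1 x5=0 x6=0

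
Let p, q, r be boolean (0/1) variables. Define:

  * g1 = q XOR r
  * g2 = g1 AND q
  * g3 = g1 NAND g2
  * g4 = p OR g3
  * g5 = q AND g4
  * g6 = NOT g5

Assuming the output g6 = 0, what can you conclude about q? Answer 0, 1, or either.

1

g6 = NOT g5 must be 0, so g5 = 1.
g5 = q AND g4 must be 1, so both q = 1 and g4 = 1.
Every assignment with g6 = 0 has q = 1; there are 3 such assignment(s).
  p=0, q=1, r=1
  p=1, q=1, r=0
  p=1, q=1, r=1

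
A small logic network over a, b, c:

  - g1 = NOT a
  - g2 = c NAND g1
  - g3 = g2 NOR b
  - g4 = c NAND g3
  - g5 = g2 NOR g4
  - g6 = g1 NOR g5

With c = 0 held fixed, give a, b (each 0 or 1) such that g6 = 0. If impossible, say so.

a=0, b=0

g6 = g1 NOR g5 must be 0, so at least one of g1, g5 is 1.
Check with c = 0 and a=0, b=0:
g1 = NOT a = NOT 0 = 1
g2 = c NAND g1 = 0 NAND 1 = 1
g3 = g2 NOR b = 1 NOR 0 = 0
g4 = c NAND g3 = 0 NAND 0 = 1
g5 = g2 NOR g4 = 1 NOR 1 = 0
g6 = g1 NOR g5 = 1 NOR 0 = 0
So g6 = 0.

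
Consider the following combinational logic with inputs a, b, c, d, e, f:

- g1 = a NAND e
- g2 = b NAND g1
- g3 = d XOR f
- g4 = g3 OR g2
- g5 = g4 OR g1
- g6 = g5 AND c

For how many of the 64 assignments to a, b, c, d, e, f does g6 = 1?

g6 = g5 AND c must be 1, so both g5 = 1 and c = 1.
Enumerating the 64 input combinations, 32 give g6 = 1 and 32 give g6 = 0.

32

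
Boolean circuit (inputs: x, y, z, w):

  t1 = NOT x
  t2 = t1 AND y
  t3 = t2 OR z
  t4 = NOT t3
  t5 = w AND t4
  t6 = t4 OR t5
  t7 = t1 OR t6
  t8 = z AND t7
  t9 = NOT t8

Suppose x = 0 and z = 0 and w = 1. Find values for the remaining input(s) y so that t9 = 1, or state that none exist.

Check with x = 0 and z = 0 and w = 1 and y=0:
t1 = NOT x = NOT 0 = 1
t2 = t1 AND y = 1 AND 0 = 0
t3 = t2 OR z = 0 OR 0 = 0
t4 = NOT t3 = NOT 0 = 1
t5 = w AND t4 = 1 AND 1 = 1
t6 = t4 OR t5 = 1 OR 1 = 1
t7 = t1 OR t6 = 1 OR 1 = 1
t8 = z AND t7 = 0 AND 1 = 0
t9 = NOT t8 = NOT 0 = 1
So t9 = 1.

y=0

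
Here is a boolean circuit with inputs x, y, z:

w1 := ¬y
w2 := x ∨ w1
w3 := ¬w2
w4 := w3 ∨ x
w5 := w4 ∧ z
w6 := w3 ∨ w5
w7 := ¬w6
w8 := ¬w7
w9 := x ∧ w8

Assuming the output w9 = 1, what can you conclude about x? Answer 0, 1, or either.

w9 = x ∧ w8 must be 1, so both x = 1 and w8 = 1.
Every assignment with w9 = 1 has x = 1; there are 2 such assignment(s).
  x=1, y=0, z=1
  x=1, y=1, z=1

1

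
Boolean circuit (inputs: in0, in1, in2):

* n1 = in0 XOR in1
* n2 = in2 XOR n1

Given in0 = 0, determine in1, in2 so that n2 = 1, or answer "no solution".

in1=0, in2=1

Check with in0 = 0 and in1=0, in2=1:
n1 = in0 XOR in1 = 0 XOR 0 = 0
n2 = in2 XOR n1 = 1 XOR 0 = 1
So n2 = 1.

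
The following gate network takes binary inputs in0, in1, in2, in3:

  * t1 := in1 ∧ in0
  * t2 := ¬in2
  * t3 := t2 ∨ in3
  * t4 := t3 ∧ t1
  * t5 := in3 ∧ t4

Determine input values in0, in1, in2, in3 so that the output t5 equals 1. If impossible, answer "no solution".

in0=1, in1=1, in2=0, in3=1

t5 = in3 ∧ t4 must be 1, so both in3 = 1 and t4 = 1.
t4 = t3 ∧ t1 must be 1, so both t3 = 1 and t1 = 1.
Check with in0=1, in1=1, in2=0, in3=1:
t1 = in1 ∧ in0 = 1 ∧ 1 = 1
t2 = ¬in2 = ¬0 = 1
t3 = t2 ∨ in3 = 1 ∨ 1 = 1
t4 = t3 ∧ t1 = 1 ∧ 1 = 1
t5 = in3 ∧ t4 = 1 ∧ 1 = 1
So t5 = 1 as required.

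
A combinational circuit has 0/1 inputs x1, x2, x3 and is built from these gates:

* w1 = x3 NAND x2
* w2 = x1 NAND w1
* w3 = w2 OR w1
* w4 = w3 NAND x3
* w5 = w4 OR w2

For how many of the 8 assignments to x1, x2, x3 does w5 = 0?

1

w5 = w4 OR w2 must be 0, so both w4 = 0 and w2 = 0.
Satisfying assignments:
  x1=1, x2=0, x3=1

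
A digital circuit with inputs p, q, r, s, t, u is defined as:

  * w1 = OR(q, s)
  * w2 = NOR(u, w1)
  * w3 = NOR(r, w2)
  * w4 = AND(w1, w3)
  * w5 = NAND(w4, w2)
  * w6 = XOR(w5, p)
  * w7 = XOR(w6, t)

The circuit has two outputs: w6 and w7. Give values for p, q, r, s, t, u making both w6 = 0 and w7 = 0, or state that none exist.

p=1, q=1, r=1, s=1, t=0, u=1

Check with p=1, q=1, r=1, s=1, t=0, u=1:
w1 = OR(q, s) = OR(1, 1) = 1
w2 = NOR(u, w1) = NOR(1, 1) = 0
w3 = NOR(r, w2) = NOR(1, 0) = 0
w4 = AND(w1, w3) = AND(1, 0) = 0
w5 = NAND(w4, w2) = NAND(0, 0) = 1
w6 = XOR(w5, p) = XOR(1, 1) = 0
w7 = XOR(w6, t) = XOR(0, 0) = 0
So w6 = 0 and w7 = 0.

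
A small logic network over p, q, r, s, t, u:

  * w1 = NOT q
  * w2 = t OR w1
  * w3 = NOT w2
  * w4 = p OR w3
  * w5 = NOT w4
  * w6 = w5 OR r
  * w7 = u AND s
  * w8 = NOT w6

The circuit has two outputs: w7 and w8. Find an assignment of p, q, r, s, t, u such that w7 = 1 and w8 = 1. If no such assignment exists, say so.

p=0 q=1 r=0 s=1 t=0 u=1

Check with p=0 q=1 r=0 s=1 t=0 u=1:
w1 = NOT q = NOT 1 = 0
w2 = t OR w1 = 0 OR 0 = 0
w3 = NOT w2 = NOT 0 = 1
w4 = p OR w3 = 0 OR 1 = 1
w5 = NOT w4 = NOT 1 = 0
w6 = w5 OR r = 0 OR 0 = 0
w7 = u AND s = 1 AND 1 = 1
w8 = NOT w6 = NOT 0 = 1
So w7 = 1 and w8 = 1.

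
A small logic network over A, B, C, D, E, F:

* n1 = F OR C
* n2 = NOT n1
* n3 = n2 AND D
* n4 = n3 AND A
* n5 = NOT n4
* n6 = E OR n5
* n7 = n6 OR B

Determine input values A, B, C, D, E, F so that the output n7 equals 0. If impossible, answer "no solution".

n7 = n6 OR B must be 0, so both n6 = 0 and B = 0.
Check with A=1 B=0 C=0 D=1 E=0 F=0:
n1 = F OR C = 0 OR 0 = 0
n2 = NOT n1 = NOT 0 = 1
n3 = n2 AND D = 1 AND 1 = 1
n4 = n3 AND A = 1 AND 1 = 1
n5 = NOT n4 = NOT 1 = 0
n6 = E OR n5 = 0 OR 0 = 0
n7 = n6 OR B = 0 OR 0 = 0
So n7 = 0 as required.

A=1 B=0 C=0 D=1 E=0 F=0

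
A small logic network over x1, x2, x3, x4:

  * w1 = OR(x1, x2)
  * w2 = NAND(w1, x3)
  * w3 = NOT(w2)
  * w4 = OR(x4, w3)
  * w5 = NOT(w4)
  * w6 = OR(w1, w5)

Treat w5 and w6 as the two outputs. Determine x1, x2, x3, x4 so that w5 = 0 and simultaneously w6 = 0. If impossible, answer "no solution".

Check with x1=0, x2=0, x3=0, x4=1:
w1 = OR(x1, x2) = OR(0, 0) = 0
w2 = NAND(w1, x3) = NAND(0, 0) = 1
w3 = NOT(w2) = NOT 1 = 0
w4 = OR(x4, w3) = OR(1, 0) = 1
w5 = NOT(w4) = NOT 1 = 0
w6 = OR(w1, w5) = OR(0, 0) = 0
So w5 = 0 and w6 = 0.

x1=0, x2=0, x3=0, x4=1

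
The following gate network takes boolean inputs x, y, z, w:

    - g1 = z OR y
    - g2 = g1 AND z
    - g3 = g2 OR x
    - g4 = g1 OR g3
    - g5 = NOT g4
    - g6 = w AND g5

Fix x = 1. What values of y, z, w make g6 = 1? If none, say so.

With x = 1 fixed, none of the 8 settings of y, z, w give g6 = 1.
For example, with y=1, z=1, w=0:
g1 = z OR y = 1 OR 1 = 1
g2 = g1 AND z = 1 AND 1 = 1
g3 = g2 OR x = 1 OR 1 = 1
g4 = g1 OR g3 = 1 OR 1 = 1
g5 = NOT g4 = NOT 1 = 0
g6 = w AND g5 = 0 AND 0 = 0
giving g6 = 0 ≠ 1.

no solution exists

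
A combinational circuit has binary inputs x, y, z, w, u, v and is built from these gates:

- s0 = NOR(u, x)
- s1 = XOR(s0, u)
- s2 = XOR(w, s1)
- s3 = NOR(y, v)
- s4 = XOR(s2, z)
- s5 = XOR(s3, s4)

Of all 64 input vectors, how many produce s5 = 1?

s5 = XOR(s3, s4) must be 1, so s3 and s4 differ.
Enumerating the 64 input combinations, 32 give s5 = 1 and 32 give s5 = 0.

32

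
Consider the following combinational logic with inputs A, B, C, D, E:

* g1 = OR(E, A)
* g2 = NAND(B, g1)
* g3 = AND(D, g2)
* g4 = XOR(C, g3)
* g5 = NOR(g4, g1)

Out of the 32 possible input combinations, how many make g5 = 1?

g5 = NOR(g4, g1) must be 1, so both g4 = 0 and g1 = 0.
g4 = XOR(C, g3) must be 0, so C and g3 are equal.
g1 = OR(E, A) must be 0, so both E = 0 and A = 0.
Satisfying assignments:
  A=0, B=0, C=0, D=0, E=0
  A=0, B=0, C=1, D=1, E=0
  A=0, B=1, C=0, D=0, E=0
  A=0, B=1, C=1, D=1, E=0

4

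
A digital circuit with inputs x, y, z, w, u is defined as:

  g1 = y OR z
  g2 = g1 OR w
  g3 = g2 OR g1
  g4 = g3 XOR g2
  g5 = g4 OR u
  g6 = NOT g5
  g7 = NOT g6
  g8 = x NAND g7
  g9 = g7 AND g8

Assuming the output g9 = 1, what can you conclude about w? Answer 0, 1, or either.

either

Both values of w occur among assignments with g9 = 1:
  w=0: x=0, y=0, z=0, w=0, u=1
  w=1: x=0, y=0, z=0, w=1, u=1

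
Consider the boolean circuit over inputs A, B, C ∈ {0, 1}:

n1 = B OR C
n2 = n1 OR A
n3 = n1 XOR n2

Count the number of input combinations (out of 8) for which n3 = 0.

n3 = n1 XOR n2 must be 0, so n1 and n2 are equal.
Enumerating the 8 input combinations, 7 give n3 = 0 and 1 give n3 = 1.

7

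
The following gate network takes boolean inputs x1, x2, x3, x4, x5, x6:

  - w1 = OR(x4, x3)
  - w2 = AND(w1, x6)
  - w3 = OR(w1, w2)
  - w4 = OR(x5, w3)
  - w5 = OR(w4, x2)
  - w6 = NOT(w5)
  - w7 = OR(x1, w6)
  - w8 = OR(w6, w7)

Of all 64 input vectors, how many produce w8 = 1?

w8 = OR(w6, w7) must be 1, so at least one of w6, w7 is 1.
Enumerating the 64 input combinations, 34 give w8 = 1 and 30 give w8 = 0.

34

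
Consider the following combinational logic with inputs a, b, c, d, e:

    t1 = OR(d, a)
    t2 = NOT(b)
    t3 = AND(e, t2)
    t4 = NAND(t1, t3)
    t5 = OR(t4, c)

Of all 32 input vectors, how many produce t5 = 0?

3

t5 = OR(t4, c) must be 0, so both t4 = 0 and c = 0.
Satisfying assignments:
  a=0, b=0, c=0, d=1, e=1
  a=1, b=0, c=0, d=0, e=1
  a=1, b=0, c=0, d=1, e=1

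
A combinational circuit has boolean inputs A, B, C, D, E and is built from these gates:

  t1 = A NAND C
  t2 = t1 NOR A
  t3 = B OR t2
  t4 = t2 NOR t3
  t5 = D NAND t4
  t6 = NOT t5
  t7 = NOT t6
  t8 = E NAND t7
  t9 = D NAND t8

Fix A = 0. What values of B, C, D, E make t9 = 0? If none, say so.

B=0 C=1 D=1 E=1

t9 = D NAND t8 must be 0, so both D = 1 and t8 = 1.
Check with A = 0 and B=0, C=1, D=1, E=1:
t1 = A NAND C = 0 NAND 1 = 1
t2 = t1 NOR A = 1 NOR 0 = 0
t3 = B OR t2 = 0 OR 0 = 0
t4 = t2 NOR t3 = 0 NOR 0 = 1
t5 = D NAND t4 = 1 NAND 1 = 0
t6 = NOT t5 = NOT 0 = 1
t7 = NOT t6 = NOT 1 = 0
t8 = E NAND t7 = 1 NAND 0 = 1
t9 = D NAND t8 = 1 NAND 1 = 0
So t9 = 0.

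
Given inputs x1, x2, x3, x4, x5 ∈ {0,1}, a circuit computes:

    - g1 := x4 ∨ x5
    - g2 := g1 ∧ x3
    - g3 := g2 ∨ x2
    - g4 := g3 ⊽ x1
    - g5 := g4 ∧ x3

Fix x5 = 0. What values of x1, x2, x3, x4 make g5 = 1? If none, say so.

x1=0, x2=0, x3=1, x4=0

g5 = g4 ∧ x3 must be 1, so both g4 = 1 and x3 = 1.
g4 = g3 ⊽ x1 must be 1, so both g3 = 0 and x1 = 0.
Check with x5 = 0 and x1=0, x2=0, x3=1, x4=0:
g1 = x4 ∨ x5 = 0 ∨ 0 = 0
g2 = g1 ∧ x3 = 0 ∧ 1 = 0
g3 = g2 ∨ x2 = 0 ∨ 0 = 0
g4 = g3 ⊽ x1 = 0 ⊽ 0 = 1
g5 = g4 ∧ x3 = 1 ∧ 1 = 1
So g5 = 1.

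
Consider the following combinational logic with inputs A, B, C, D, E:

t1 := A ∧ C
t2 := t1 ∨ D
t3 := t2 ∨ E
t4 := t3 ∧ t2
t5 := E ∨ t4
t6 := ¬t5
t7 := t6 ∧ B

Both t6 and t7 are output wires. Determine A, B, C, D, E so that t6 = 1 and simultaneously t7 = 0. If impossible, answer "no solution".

A=0, B=0, C=1, D=0, E=0

Check with A=0, B=0, C=1, D=0, E=0:
t1 = A ∧ C = 0 ∧ 1 = 0
t2 = t1 ∨ D = 0 ∨ 0 = 0
t3 = t2 ∨ E = 0 ∨ 0 = 0
t4 = t3 ∧ t2 = 0 ∧ 0 = 0
t5 = E ∨ t4 = 0 ∨ 0 = 0
t6 = ¬t5 = ¬0 = 1
t7 = t6 ∧ B = 1 ∧ 0 = 0
So t6 = 1 and t7 = 0.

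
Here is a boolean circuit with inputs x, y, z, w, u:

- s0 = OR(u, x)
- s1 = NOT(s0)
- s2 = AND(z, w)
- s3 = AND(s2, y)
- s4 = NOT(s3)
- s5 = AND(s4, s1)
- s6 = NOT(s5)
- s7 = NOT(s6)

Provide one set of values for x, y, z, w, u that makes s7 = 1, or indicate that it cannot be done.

x=0, y=0, z=0, w=1, u=0

s7 = NOT(s6) must be 1, so s6 = 0.
s6 = NOT(s5) must be 0, so s5 = 1.
Check with x=0, y=0, z=0, w=1, u=0:
s0 = OR(u, x) = OR(0, 0) = 0
s1 = NOT(s0) = NOT 0 = 1
s2 = AND(z, w) = AND(0, 1) = 0
s3 = AND(s2, y) = AND(0, 0) = 0
s4 = NOT(s3) = NOT 0 = 1
s5 = AND(s4, s1) = AND(1, 1) = 1
s6 = NOT(s5) = NOT 1 = 0
s7 = NOT(s6) = NOT 0 = 1
So s7 = 1 as required.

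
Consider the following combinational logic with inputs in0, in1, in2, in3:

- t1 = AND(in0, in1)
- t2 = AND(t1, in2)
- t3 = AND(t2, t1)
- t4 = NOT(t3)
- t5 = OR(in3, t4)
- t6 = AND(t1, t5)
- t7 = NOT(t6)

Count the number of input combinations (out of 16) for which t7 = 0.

3

t7 = NOT(t6) must be 0, so t6 = 1.
t6 = AND(t1, t5) must be 1, so both t1 = 1 and t5 = 1.
t1 = AND(in0, in1) must be 1, so both in0 = 1 and in1 = 1.
Satisfying assignments:
  in0=1, in1=1, in2=0, in3=0
  in0=1, in1=1, in2=0, in3=1
  in0=1, in1=1, in2=1, in3=1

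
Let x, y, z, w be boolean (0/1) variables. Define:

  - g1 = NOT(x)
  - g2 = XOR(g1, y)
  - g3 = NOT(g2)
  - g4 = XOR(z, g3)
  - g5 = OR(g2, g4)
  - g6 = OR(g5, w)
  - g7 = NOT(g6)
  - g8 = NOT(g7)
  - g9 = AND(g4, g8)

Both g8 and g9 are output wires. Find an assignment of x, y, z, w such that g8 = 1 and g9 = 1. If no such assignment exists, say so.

Check with x=1, y=0, z=0, w=1:
g1 = NOT(x) = NOT 1 = 0
g2 = XOR(g1, y) = XOR(0, 0) = 0
g3 = NOT(g2) = NOT 0 = 1
g4 = XOR(z, g3) = XOR(0, 1) = 1
g5 = OR(g2, g4) = OR(0, 1) = 1
g6 = OR(g5, w) = OR(1, 1) = 1
g7 = NOT(g6) = NOT 1 = 0
g8 = NOT(g7) = NOT 0 = 1
g9 = AND(g4, g8) = AND(1, 1) = 1
So g8 = 1 and g9 = 1.

x=1, y=0, z=0, w=1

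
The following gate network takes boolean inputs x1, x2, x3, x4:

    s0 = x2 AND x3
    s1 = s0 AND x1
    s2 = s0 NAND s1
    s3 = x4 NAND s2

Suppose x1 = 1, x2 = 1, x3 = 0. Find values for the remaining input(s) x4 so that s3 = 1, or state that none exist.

Check with x1 = 1, x2 = 1, x3 = 0 and x4=0:
s0 = x2 AND x3 = 1 AND 0 = 0
s1 = s0 AND x1 = 0 AND 1 = 0
s2 = s0 NAND s1 = 0 NAND 0 = 1
s3 = x4 NAND s2 = 0 NAND 1 = 1
So s3 = 1.

x4=0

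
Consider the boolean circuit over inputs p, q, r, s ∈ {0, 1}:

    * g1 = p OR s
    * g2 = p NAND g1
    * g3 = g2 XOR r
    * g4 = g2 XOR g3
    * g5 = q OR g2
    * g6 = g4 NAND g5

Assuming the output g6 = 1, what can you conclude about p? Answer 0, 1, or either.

either

Both values of p occur among assignments with g6 = 1:
  p=0: p=0, q=0, r=0, s=0
  p=1: p=1, q=0, r=0, s=0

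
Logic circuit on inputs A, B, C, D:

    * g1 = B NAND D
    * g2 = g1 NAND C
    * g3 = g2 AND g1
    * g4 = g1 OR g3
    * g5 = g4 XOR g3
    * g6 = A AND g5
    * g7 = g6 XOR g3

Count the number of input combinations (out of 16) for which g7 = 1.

g7 = g6 XOR g3 must be 1, so g6 and g3 differ.
Enumerating the 16 input combinations, 9 give g7 = 1 and 7 give g7 = 0.

9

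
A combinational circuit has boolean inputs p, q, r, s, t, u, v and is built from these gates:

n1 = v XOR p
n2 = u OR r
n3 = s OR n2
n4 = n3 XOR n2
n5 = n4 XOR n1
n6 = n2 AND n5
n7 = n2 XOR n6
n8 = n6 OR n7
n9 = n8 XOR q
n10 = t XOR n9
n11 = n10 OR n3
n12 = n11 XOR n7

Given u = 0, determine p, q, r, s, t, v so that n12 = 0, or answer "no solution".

p=0, q=0, r=1, s=0, t=0, v=0

Check with u = 0 and p=0, q=0, r=1, s=0, t=0, v=0:
n1 = v XOR p = 0 XOR 0 = 0
n2 = u OR r = 0 OR 1 = 1
n3 = s OR n2 = 0 OR 1 = 1
n4 = n3 XOR n2 = 1 XOR 1 = 0
n5 = n4 XOR n1 = 0 XOR 0 = 0
n6 = n2 AND n5 = 1 AND 0 = 0
n7 = n2 XOR n6 = 1 XOR 0 = 1
n8 = n6 OR n7 = 0 OR 1 = 1
n9 = n8 XOR q = 1 XOR 0 = 1
n10 = t XOR n9 = 0 XOR 1 = 1
n11 = n10 OR n3 = 1 OR 1 = 1
n12 = n11 XOR n7 = 1 XOR 1 = 0
So n12 = 0.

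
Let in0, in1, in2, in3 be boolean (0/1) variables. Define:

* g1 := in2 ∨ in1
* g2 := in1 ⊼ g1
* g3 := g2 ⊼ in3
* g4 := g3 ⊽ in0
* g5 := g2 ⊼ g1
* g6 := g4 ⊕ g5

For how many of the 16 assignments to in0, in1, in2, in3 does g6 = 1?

12

g6 = g4 ⊕ g5 must be 1, so g4 and g5 differ.
Enumerating the 16 input combinations, 12 give g6 = 1 and 4 give g6 = 0.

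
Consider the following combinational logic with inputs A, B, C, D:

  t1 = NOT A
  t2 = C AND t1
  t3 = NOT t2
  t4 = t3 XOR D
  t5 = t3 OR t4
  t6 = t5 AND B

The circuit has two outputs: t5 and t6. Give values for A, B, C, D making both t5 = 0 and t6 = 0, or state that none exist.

Check with A=0 B=1 C=1 D=0:
t1 = NOT A = NOT 0 = 1
t2 = C AND t1 = 1 AND 1 = 1
t3 = NOT t2 = NOT 1 = 0
t4 = t3 XOR D = 0 XOR 0 = 0
t5 = t3 OR t4 = 0 OR 0 = 0
t6 = t5 AND B = 0 AND 1 = 0
So t5 = 0 and t6 = 0.

A=0 B=1 C=1 D=0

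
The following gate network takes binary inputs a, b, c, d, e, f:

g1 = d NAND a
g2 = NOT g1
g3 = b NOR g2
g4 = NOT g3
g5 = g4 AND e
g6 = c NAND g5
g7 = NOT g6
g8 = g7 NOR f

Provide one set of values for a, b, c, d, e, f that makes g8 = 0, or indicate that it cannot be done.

g8 = g7 NOR f must be 0, so at least one of g7, f is 1.
Check with a=1 b=0 c=1 d=1 e=0 f=1:
g1 = d NAND a = 1 NAND 1 = 0
g2 = NOT g1 = NOT 0 = 1
g3 = b NOR g2 = 0 NOR 1 = 0
g4 = NOT g3 = NOT 0 = 1
g5 = g4 AND e = 1 AND 0 = 0
g6 = c NAND g5 = 1 NAND 0 = 1
g7 = NOT g6 = NOT 1 = 0
g8 = g7 NOR f = 0 NOR 1 = 0
So g8 = 0 as required.

a=1 b=0 c=1 d=1 e=0 f=1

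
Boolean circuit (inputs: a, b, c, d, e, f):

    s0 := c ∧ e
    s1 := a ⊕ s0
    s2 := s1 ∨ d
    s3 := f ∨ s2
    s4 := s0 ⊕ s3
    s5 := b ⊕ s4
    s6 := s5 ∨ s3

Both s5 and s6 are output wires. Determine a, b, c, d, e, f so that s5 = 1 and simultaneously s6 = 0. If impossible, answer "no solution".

Across all 64 input combinations, none give both s5 = 1 and s6 = 0.

no solution exists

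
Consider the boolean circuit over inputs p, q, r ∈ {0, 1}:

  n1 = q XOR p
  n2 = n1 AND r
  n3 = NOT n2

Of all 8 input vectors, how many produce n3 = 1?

6

n3 = NOT n2 must be 1, so n2 = 0.
n2 = n1 AND r must be 0, so at least one of n1, r is 0.
Enumerating the 8 input combinations, 6 give n3 = 1 and 2 give n3 = 0.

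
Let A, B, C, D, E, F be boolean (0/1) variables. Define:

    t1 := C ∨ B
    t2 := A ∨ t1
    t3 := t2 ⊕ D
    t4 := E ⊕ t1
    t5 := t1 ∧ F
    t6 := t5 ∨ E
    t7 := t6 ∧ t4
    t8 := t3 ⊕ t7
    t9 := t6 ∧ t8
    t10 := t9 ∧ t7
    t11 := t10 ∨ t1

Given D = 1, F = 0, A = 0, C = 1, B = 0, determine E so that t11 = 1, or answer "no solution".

E=1

t11 = t10 ∨ t1 must be 1, so at least one of t10, t1 is 1.
Check with D = 1, F = 0, A = 0, C = 1, B = 0 and E=1:
t1 = C ∨ B = 1 ∨ 0 = 1
t2 = A ∨ t1 = 0 ∨ 1 = 1
t3 = t2 ⊕ D = 1 ⊕ 1 = 0
t4 = E ⊕ t1 = 1 ⊕ 1 = 0
t5 = t1 ∧ F = 1 ∧ 0 = 0
t6 = t5 ∨ E = 0 ∨ 1 = 1
t7 = t6 ∧ t4 = 1 ∧ 0 = 0
t8 = t3 ⊕ t7 = 0 ⊕ 0 = 0
t9 = t6 ∧ t8 = 1 ∧ 0 = 0
t10 = t9 ∧ t7 = 0 ∧ 0 = 0
t11 = t10 ∨ t1 = 0 ∨ 1 = 1
So t11 = 1.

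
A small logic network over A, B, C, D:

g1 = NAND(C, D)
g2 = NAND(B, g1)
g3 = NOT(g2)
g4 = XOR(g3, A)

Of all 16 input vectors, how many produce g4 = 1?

g4 = XOR(g3, A) must be 1, so g3 and A differ.
Enumerating the 16 input combinations, 8 give g4 = 1 and 8 give g4 = 0.

8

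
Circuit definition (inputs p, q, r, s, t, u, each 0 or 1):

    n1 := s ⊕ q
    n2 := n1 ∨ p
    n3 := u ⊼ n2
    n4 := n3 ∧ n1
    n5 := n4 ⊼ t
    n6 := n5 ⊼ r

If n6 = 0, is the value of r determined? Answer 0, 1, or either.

1

n6 = n5 ⊼ r must be 0, so both n5 = 1 and r = 1.
Every assignment with n6 = 0 has r = 1; there are 28 such assignment(s).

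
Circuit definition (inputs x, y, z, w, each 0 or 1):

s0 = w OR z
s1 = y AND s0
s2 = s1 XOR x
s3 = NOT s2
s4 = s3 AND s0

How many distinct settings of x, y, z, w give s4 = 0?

10

s4 = s3 AND s0 must be 0, so at least one of s3, s0 is 0.
Enumerating the 16 input combinations, 10 give s4 = 0 and 6 give s4 = 1.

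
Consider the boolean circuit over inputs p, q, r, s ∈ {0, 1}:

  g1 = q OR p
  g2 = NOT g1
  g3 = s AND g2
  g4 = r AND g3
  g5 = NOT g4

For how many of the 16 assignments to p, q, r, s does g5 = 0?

1

g5 = NOT g4 must be 0, so g4 = 1.
g4 = r AND g3 must be 1, so both r = 1 and g3 = 1.
g3 = s AND g2 must be 1, so both s = 1 and g2 = 1.
Satisfying assignments:
  p=0, q=0, r=1, s=1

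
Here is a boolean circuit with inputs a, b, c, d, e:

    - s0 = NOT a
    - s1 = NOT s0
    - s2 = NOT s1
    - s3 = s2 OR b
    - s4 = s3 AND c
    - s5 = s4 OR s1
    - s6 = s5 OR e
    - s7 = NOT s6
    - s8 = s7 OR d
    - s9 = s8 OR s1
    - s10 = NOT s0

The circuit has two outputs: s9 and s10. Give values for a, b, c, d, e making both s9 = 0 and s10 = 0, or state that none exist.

Check with a=0, b=1, c=1, d=0, e=1:
s0 = NOT a = NOT 0 = 1
s1 = NOT s0 = NOT 1 = 0
s2 = NOT s1 = NOT 0 = 1
s3 = s2 OR b = 1 OR 1 = 1
s4 = s3 AND c = 1 AND 1 = 1
s5 = s4 OR s1 = 1 OR 0 = 1
s6 = s5 OR e = 1 OR 1 = 1
s7 = NOT s6 = NOT 1 = 0
s8 = s7 OR d = 0 OR 0 = 0
s9 = s8 OR s1 = 0 OR 0 = 0
s10 = NOT s0 = NOT 1 = 0
So s9 = 0 and s10 = 0.

a=0, b=1, c=1, d=0, e=1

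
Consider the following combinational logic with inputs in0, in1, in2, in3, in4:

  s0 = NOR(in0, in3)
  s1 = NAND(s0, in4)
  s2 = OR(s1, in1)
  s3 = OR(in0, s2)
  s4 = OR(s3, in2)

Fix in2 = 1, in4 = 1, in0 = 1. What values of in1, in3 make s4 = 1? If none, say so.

s4 = OR(s3, in2) must be 1, so at least one of s3, in2 is 1.
Check with in2 = 1, in4 = 1, in0 = 1 and in1=1, in3=1:
s0 = NOR(in0, in3) = NOR(1, 1) = 0
s1 = NAND(s0, in4) = NAND(0, 1) = 1
s2 = OR(s1, in1) = OR(1, 1) = 1
s3 = OR(in0, s2) = OR(1, 1) = 1
s4 = OR(s3, in2) = OR(1, 1) = 1
So s4 = 1.

in1=1 in3=1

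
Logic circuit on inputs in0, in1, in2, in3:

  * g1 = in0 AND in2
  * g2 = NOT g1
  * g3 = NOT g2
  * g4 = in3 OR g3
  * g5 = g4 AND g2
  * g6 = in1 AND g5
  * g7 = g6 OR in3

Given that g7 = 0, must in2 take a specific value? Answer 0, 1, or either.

either

Both values of in2 occur among assignments with g7 = 0:
  in2=0: in0=0, in1=0, in2=0, in3=0
  in2=1: in0=0, in1=0, in2=1, in3=0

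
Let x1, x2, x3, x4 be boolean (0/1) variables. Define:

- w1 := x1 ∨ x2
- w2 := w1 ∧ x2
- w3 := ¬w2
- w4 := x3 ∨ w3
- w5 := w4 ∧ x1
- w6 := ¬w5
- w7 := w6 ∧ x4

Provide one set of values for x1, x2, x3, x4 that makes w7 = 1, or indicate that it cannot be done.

w7 = w6 ∧ x4 must be 1, so both w6 = 1 and x4 = 1.
w6 = ¬w5 must be 1, so w5 = 0.
Check with x1=0, x2=0, x3=1, x4=1:
w1 = x1 ∨ x2 = 0 ∨ 0 = 0
w2 = w1 ∧ x2 = 0 ∧ 0 = 0
w3 = ¬w2 = ¬0 = 1
w4 = x3 ∨ w3 = 1 ∨ 1 = 1
w5 = w4 ∧ x1 = 1 ∧ 0 = 0
w6 = ¬w5 = ¬0 = 1
w7 = w6 ∧ x4 = 1 ∧ 1 = 1
So w7 = 1 as required.

x1=0, x2=0, x3=1, x4=1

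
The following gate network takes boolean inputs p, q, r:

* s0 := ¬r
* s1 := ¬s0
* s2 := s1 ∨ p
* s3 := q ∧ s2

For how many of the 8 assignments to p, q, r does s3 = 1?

s3 = q ∧ s2 must be 1, so both q = 1 and s2 = 1.
s2 = s1 ∨ p must be 1, so at least one of s1, p is 1.
Satisfying assignments:
  p=0, q=1, r=1
  p=1, q=1, r=0
  p=1, q=1, r=1

3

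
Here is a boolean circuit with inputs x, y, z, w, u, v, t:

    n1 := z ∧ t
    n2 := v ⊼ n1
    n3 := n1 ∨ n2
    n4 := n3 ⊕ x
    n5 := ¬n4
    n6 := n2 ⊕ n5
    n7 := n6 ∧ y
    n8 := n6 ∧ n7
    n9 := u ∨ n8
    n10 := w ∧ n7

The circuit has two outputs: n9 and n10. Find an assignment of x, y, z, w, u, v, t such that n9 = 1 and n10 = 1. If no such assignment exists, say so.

x=0 y=1 z=1 w=1 u=0 v=0 t=0

Check with x=0 y=1 z=1 w=1 u=0 v=0 t=0:
n1 = z ∧ t = 1 ∧ 0 = 0
n2 = v ⊼ n1 = 0 ⊼ 0 = 1
n3 = n1 ∨ n2 = 0 ∨ 1 = 1
n4 = n3 ⊕ x = 1 ⊕ 0 = 1
n5 = ¬n4 = ¬1 = 0
n6 = n2 ⊕ n5 = 1 ⊕ 0 = 1
n7 = n6 ∧ y = 1 ∧ 1 = 1
n8 = n6 ∧ n7 = 1 ∧ 1 = 1
n9 = u ∨ n8 = 0 ∨ 1 = 1
n10 = w ∧ n7 = 1 ∧ 1 = 1
So n9 = 1 and n10 = 1.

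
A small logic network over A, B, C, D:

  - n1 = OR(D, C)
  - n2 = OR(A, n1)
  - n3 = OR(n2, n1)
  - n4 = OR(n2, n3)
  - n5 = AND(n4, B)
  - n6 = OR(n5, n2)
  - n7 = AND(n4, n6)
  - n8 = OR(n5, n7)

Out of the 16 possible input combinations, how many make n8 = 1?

n8 = OR(n5, n7) must be 1, so at least one of n5, n7 is 1.
Enumerating the 16 input combinations, 14 give n8 = 1 and 2 give n8 = 0.

14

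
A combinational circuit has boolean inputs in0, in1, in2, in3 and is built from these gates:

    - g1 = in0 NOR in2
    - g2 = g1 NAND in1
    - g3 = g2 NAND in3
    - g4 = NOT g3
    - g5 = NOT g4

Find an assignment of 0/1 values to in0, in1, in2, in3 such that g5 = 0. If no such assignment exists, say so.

in0=1, in1=0, in2=1, in3=1

g5 = NOT g4 must be 0, so g4 = 1.
Check with in0=1, in1=0, in2=1, in3=1:
g1 = in0 NOR in2 = 1 NOR 1 = 0
g2 = g1 NAND in1 = 0 NAND 0 = 1
g3 = g2 NAND in3 = 1 NAND 1 = 0
g4 = NOT g3 = NOT 0 = 1
g5 = NOT g4 = NOT 1 = 0
So g5 = 0 as required.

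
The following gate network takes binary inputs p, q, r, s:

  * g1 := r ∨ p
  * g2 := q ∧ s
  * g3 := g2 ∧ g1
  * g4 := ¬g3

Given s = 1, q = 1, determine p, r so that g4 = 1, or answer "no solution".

Check with s = 1, q = 1 and p=0, r=0:
g1 = r ∨ p = 0 ∨ 0 = 0
g2 = q ∧ s = 1 ∧ 1 = 1
g3 = g2 ∧ g1 = 1 ∧ 0 = 0
g4 = ¬g3 = ¬0 = 1
So g4 = 1.

p=0, r=0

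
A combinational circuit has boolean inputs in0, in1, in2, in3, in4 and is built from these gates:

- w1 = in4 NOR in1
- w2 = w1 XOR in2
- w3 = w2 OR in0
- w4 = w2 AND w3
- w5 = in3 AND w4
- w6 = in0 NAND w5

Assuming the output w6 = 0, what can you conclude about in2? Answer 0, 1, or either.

Both values of in2 occur among assignments with w6 = 0:
  in2=0: in0=1, in1=0, in2=0, in3=1, in4=0
  in2=1: in0=1, in1=0, in2=1, in3=1, in4=1

either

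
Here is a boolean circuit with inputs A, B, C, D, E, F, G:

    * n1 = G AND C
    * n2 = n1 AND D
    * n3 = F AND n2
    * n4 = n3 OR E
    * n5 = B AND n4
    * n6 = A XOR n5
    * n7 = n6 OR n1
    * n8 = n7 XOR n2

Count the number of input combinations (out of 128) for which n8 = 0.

64

n8 = n7 XOR n2 must be 0, so n7 and n2 are equal.
Enumerating the 128 input combinations, 64 give n8 = 0 and 64 give n8 = 1.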